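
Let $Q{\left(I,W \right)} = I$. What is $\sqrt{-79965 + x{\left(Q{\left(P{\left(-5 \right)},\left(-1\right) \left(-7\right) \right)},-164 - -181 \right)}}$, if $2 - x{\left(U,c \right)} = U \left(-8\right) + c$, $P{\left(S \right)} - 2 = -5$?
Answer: $2 i \sqrt{20001} \approx 282.85 i$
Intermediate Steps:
$P{\left(S \right)} = -3$ ($P{\left(S \right)} = 2 - 5 = -3$)
$x{\left(U,c \right)} = 2 - c + 8 U$ ($x{\left(U,c \right)} = 2 - \left(U \left(-8\right) + c\right) = 2 - \left(- 8 U + c\right) = 2 - \left(c - 8 U\right) = 2 + \left(- c + 8 U\right) = 2 - c + 8 U$)
$\sqrt{-79965 + x{\left(Q{\left(P{\left(-5 \right)},\left(-1\right) \left(-7\right) \right)},-164 - -181 \right)}} = \sqrt{-79965 + \left(2 - \left(-164 - -181\right) + 8 \left(-3\right)\right)} = \sqrt{-79965 - 39} = \sqrt{-80004} = 2 i \sqrt{20001}$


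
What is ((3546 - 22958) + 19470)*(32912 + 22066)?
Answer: 3188724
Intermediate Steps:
((3546 - 22958) + 19470)*(32912 + 22066) = (-19412 + 19470)*54978 = 58*54978 = 3188724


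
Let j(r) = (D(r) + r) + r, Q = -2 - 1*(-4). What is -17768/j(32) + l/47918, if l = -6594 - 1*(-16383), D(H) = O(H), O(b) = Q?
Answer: -32721575/121638 ≈ -269.01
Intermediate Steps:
Q = 2 (Q = -2 + 4 = 2)
O(b) = 2
D(H) = 2
l = 9789 (l = -6594 + 16383 = 9789)
j(r) = 2 + 2*r (j(r) = (2 + r) + r = 2 + 2*r)
-17768/j(32) + l/47918 = -17768/(2 + 2*32) + 9789/47918 = -17768/(2 + 64) + 9789*(1/47918) = -17768/66 + 753/3686 = -17768*1/66 + 753/3686 = -8884/33 + 753/3686 = -32721575/121638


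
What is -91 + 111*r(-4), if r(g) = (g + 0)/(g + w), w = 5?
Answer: -535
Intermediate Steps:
r(g) = g/(5 + g) (r(g) = (g + 0)/(g + 5) = g/(5 + g))
-91 + 111*r(-4) = -91 + 111*(-4/(5 - 4)) = -91 + 111*(-4/1) = -91 + 111*(-4*1) = -91 + 111*(-4) = -91 - 444 = -535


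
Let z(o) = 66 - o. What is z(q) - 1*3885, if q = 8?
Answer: -3827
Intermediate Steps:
z(q) - 1*3885 = (66 - 1*8) - 1*3885 = (66 - 8) - 3885 = 58 - 3885 = -3827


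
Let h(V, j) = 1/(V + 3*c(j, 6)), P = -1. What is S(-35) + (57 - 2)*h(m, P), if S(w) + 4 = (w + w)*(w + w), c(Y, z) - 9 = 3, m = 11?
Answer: 230167/47 ≈ 4897.2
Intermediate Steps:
c(Y, z) = 12 (c(Y, z) = 9 + 3 = 12)
S(w) = -4 + 4*w² (S(w) = -4 + (w + w)*(w + w) = -4 + (2*w)*(2*w) = -4 + 4*w²)
h(V, j) = 1/(36 + V) (h(V, j) = 1/(V + 3*12) = 1/(V + 36) = 1/(36 + V))
S(-35) + (57 - 2)*h(m, P) = (-4 + 4*(-35)²) + (57 - 2)/(36 + 11) = (-4 + 4*1225) + 55/47 = (-4 + 4900) + 55*(1/47) = 4896 + 55/47 = 230167/47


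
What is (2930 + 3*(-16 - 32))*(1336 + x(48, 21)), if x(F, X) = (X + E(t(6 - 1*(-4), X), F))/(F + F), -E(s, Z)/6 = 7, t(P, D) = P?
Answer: 59543785/16 ≈ 3.7215e+6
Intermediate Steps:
E(s, Z) = -42 (E(s, Z) = -6*7 = -42)
x(F, X) = (-42 + X)/(2*F) (x(F, X) = (X - 42)/(F + F) = (-42 + X)/((2*F)) = (-42 + X)*(1/(2*F)) = (-42 + X)/(2*F))
(2930 + 3*(-16 - 32))*(1336 + x(48, 21)) = (2930 + 3*(-16 - 32))*(1336 + (½)*(-42 + 21)/48) = (2930 + 3*(-48))*(1336 + (½)*(1/48)*(-21)) = (2930 - 144)*(1336 - 7/32) = 2786*(42745/32) = 59543785/16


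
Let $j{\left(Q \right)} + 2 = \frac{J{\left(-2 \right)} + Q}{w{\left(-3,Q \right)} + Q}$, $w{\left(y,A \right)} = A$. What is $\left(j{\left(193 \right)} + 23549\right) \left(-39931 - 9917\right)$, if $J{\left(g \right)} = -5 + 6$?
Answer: $- \frac{226542610464}{193} \approx -1.1738 \cdot 10^{9}$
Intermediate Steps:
$J{\left(g \right)} = 1$
$j{\left(Q \right)} = -2 + \frac{1 + Q}{2 Q}$ ($j{\left(Q \right)} = -2 + \frac{1 + Q}{Q + Q} = -2 + \frac{1 + Q}{2 Q}$)
$\left(j{\left(193 \right)} + 23549\right) \left(-39931 - 9917\right) = \left(\frac{1 - 579}{2 \cdot 193} + 23549\right) \left(-39931 - 9917\right) = \left(\frac{1}{2} \cdot \frac{1}{193} \left(1 - 579\right) + 23549\right) \left(-49848\right) = \left(\frac{1}{2} \cdot \frac{1}{193} \left(-578\right) + 23549\right) \left(-49848\right) = \left(- \frac{289}{193} + 23549\right) \left(-49848\right) = \frac{4544668}{193} \left(-49848\right) = - \frac{226542610464}{193}$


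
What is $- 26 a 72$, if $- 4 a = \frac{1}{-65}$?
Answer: $- \frac{36}{5} \approx -7.2$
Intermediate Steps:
$a = \frac{1}{260}$ ($a = - \frac{1}{4 \left(-65\right)} = \left(- \frac{1}{4}\right) \left(- \frac{1}{65}\right) = \frac{1}{260} \approx 0.0038462$)
$- 26 a 72 = \left(-26\right) \frac{1}{260} \cdot 72 = \left(- \frac{1}{10}\right) 72 = - \frac{36}{5}$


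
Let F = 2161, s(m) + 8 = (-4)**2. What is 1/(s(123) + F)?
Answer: 1/2169 ≈ 0.00046104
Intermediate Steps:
s(m) = 8 (s(m) = -8 + (-4)**2 = -8 + 16 = 8)
1/(s(123) + F) = 1/(8 + 2161) = 1/2169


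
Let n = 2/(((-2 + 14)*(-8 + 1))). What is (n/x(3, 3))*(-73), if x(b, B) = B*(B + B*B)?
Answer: 73/1512 ≈ 0.048280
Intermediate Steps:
x(b, B) = B*(B + B**2)
n = -1/42 (n = 2/((12*(-7))) = 2/(-84) = 2*(-1/84) = -1/42 ≈ -0.023810)
(n/x(3, 3))*(-73) = -1/(9*(1 + 3))/42*(-73) = -1/(42*(9*4))*(-73) = -1/42/36*(-73) = -1/42*1/36*(-73) = -1/1512*(-73) = 73/1512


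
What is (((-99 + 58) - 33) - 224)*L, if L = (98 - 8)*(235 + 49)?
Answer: -7616880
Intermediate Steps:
L = 25560 (L = 90*284 = 25560)
(((-99 + 58) - 33) - 224)*L = (((-99 + 58) - 33) - 224)*25560 = ((-41 - 33) - 224)*25560 = (-74 - 224)*25560 = -298*25560 = -7616880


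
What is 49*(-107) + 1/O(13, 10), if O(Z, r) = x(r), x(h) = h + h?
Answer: -104859/20 ≈ -5243.0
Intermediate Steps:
x(h) = 2*h
O(Z, r) = 2*r
49*(-107) + 1/O(13, 10) = 49*(-107) + 1/(2*10) = -5243 + 1/20 = -104859/20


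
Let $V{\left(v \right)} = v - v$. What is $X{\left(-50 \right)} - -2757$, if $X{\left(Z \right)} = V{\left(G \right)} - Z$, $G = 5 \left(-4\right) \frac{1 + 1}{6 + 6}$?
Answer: $2807$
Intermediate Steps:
$G = - \frac{10}{3}$ ($G = - 20 \cdot \frac{2}{12} = - 20 \cdot 2 \cdot \frac{1}{12} = \left(-20\right) \frac{1}{6} = - \frac{10}{3} \approx -3.3333$)
$V{\left(v \right)} = 0$
$X{\left(Z \right)} = - Z$ ($X{\left(Z \right)} = 0 - Z = - Z$)
$X{\left(-50 \right)} - -2757 = \left(-1\right) \left(-50\right) - -2757 = 50 + 2757 = 2807$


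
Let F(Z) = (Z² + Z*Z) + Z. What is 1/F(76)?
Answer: 1/11628 ≈ 8.5999e-5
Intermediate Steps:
F(Z) = Z + 2*Z² (F(Z) = (Z² + Z²) + Z = 2*Z² + Z = Z + 2*Z²)
1/F(76) = 1/(76*(1 + 2*76)) = 1/(76*(1 + 152)) = 1/(76*153) = 1/11628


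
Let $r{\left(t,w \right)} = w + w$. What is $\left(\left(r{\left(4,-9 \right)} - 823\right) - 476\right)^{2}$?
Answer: $1734489$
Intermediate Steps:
$r{\left(t,w \right)} = 2 w$
$\left(\left(r{\left(4,-9 \right)} - 823\right) - 476\right)^{2} = \left(\left(2 \left(-9\right) - 823\right) - 476\right)^{2} = \left(\left(-18 - 823\right) - 476\right)^{2} = \left(-841 - 476\right)^{2} = \left(-1317\right)^{2} = 1734489$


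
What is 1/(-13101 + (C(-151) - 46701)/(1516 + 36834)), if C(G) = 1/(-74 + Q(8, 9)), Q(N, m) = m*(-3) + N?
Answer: -1783275/23364857372 ≈ -7.6323e-5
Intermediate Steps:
Q(N, m) = N - 3*m (Q(N, m) = -3*m + N = N - 3*m)
C(G) = -1/93 (C(G) = 1/(-74 + (8 - 3*9)) = 1/(-74 + (8 - 27)) = 1/(-74 - 19) = 1/(-93) = -1/93)
1/(-13101 + (C(-151) - 46701)/(1516 + 36834)) = 1/(-13101 + (-1/93 - 46701)/(1516 + 36834)) = 1/(-13101 - 4343194/93/38350) = 1/(-13101 - 4343194/93*1/38350) = 1/(-13101 - 2171597/1783275) = 1/(-23364857372/1783275) = -1783275/23364857372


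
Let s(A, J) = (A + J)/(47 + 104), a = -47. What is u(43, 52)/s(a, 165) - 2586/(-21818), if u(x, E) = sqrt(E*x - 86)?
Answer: 1293/10909 + 755*sqrt(86)/118 ≈ 59.454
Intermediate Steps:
s(A, J) = A/151 + J/151 (s(A, J) = (A + J)/151 = (A + J)*(1/151) = A/151 + J/151)
u(x, E) = sqrt(-86 + E*x)
u(43, 52)/s(a, 165) - 2586/(-21818) = sqrt(-86 + 52*43)/((1/151)*(-47) + (1/151)*165) - 2586/(-21818) = sqrt(-86 + 2236)/(-47/151 + 165/151) - 2586*(-1/21818) = sqrt(2150)/(118/151) + 1293/10909 = (5*sqrt(86))*(151/118) + 1293/10909 = 755*sqrt(86)/118 + 1293/10909 = 1293/10909 + 755*sqrt(86)/118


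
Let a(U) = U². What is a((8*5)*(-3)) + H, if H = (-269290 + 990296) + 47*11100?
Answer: 1257106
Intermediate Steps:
H = 1242706 (H = 721006 + 521700 = 1242706)
a((8*5)*(-3)) + H = ((8*5)*(-3))² + 1242706 = (40*(-3))² + 1242706 = (-120)² + 1242706 = 14400 + 1242706 = 1257106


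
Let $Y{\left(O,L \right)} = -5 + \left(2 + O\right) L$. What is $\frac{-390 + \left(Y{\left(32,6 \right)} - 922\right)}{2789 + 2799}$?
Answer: $- \frac{1113}{5588} \approx -0.19918$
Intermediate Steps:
$Y{\left(O,L \right)} = -5 + L \left(2 + O\right)$
$\frac{-390 + \left(Y{\left(32,6 \right)} - 922\right)}{2789 + 2799} = \frac{-390 + \left(\left(-5 + 2 \cdot 6 + 6 \cdot 32\right) - 922\right)}{2789 + 2799} = \frac{-390 + \left(\left(-5 + 12 + 192\right) - 922\right)}{5588} = \left(-390 + \left(199 - 922\right)\right) \frac{1}{5588} = \left(-390 - 723\right) \frac{1}{5588} = \left(-1113\right) \frac{1}{5588} = - \frac{1113}{5588}$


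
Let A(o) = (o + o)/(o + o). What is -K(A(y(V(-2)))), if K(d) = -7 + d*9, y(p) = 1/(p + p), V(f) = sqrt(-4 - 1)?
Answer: -2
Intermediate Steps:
V(f) = I*sqrt(5) (V(f) = sqrt(-5) = I*sqrt(5))
y(p) = 1/(2*p)
A(o) = 1 (A(o) = (2*o)/((2*o)) = (2*o)*(1/(2*o)) = 1)
K(d) = -7 + 9*d
-K(A(y(V(-2)))) = -(-7 + 9*1) = -(-7 + 9) = -1*2 = -2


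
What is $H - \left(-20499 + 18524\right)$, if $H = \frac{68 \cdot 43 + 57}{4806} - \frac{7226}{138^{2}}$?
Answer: $\frac{2510900464}{1271187} \approx 1975.2$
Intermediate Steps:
$H = \frac{306139}{1271187}$ ($H = \left(2924 + 57\right) \frac{1}{4806} - \frac{7226}{19044} = 2981 \cdot \frac{1}{4806} - \frac{3613}{9522} = \frac{2981}{4806} - \frac{3613}{9522} = \frac{306139}{1271187} \approx 0.24083$)
$H - \left(-20499 + 18524\right) = \frac{306139}{1271187} - \left(-20499 + 18524\right) = \frac{306139}{1271187} - -1975 = \frac{306139}{1271187} + 1975 = \frac{2510900464}{1271187}$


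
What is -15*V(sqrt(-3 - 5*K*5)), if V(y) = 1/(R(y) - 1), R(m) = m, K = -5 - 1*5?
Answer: 15/(1 - sqrt(247)) ≈ -1.0193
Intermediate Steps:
K = -10 (K = -5 - 5 = -10)
V(y) = 1/(-1 + y) (V(y) = 1/(y - 1) = 1/(-1 + y))
-15*V(sqrt(-3 - 5*K*5)) = -15/(-1 + sqrt(-3 - 5*(-10)*5)) = -15/(-1 + sqrt(-3 + 50*5)) = -15/(-1 + sqrt(-3 + 250)) = -15/(-1 + sqrt(247))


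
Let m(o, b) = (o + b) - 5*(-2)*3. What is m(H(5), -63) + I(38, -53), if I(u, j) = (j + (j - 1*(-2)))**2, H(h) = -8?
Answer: 10775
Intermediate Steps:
m(o, b) = 30 + b + o (m(o, b) = (b + o) + 10*3 = (b + o) + 30 = 30 + b + o)
I(u, j) = (2 + 2*j)**2 (I(u, j) = (j + (j + 2))**2 = (j + (2 + j))**2 = (2 + 2*j)**2)
m(H(5), -63) + I(38, -53) = (30 - 63 - 8) + 4*(1 - 53)**2 = -41 + 4*(-52)**2 = -41 + 4*2704 = -41 + 10816 = 10775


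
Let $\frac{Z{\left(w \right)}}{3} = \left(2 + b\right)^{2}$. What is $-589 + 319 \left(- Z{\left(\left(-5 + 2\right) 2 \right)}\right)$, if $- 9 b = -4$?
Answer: $- \frac{170299}{27} \approx -6307.4$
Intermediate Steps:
$b = \frac{4}{9}$ ($b = \left(- \frac{1}{9}\right) \left(-4\right) = \frac{4}{9} \approx 0.44444$)
$Z{\left(w \right)} = \frac{484}{27}$ ($Z{\left(w \right)} = 3 \left(2 + \frac{4}{9}\right)^{2} = 3 \left(\frac{22}{9}\right)^{2} = 3 \cdot \frac{484}{81} = \frac{484}{27}$)
$-589 + 319 \left(- Z{\left(\left(-5 + 2\right) 2 \right)}\right) = -589 + 319 \left(\left(-1\right) \frac{484}{27}\right) = -589 + 319 \left(- \frac{484}{27}\right) = -589 - \frac{154396}{27} = - \frac{170299}{27}$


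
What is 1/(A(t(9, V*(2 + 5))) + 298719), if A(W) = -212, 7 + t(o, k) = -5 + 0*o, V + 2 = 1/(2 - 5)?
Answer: 1/298507 ≈ 3.3500e-6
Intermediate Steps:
V = -7/3 (V = -2 + 1/(2 - 5) = -2 + 1/(-3) = -2 - ⅓ = -7/3 ≈ -2.3333)
t(o, k) = -12 (t(o, k) = -7 + (-5 + 0*o) = -7 + (-5 + 0) = -7 - 5 = -12)
1/(A(t(9, V*(2 + 5))) + 298719) = 1/(-212 + 298719) = 1/298507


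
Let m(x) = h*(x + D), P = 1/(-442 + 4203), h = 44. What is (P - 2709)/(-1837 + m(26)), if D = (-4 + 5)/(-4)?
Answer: 2547137/661936 ≈ 3.8480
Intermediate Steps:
P = 1/3761 ≈ 0.00026589
D = -1/4 (D = 1*(-1/4) = -1/4 ≈ -0.25000)
m(x) = -11 + 44*x (m(x) = 44*(x - 1/4) = 44*(-1/4 + x) = -11 + 44*x)
(P - 2709)/(-1837 + m(26)) = (1/3761 - 2709)/(-1837 + (-11 + 44*26)) = -10188548/(3761*(-1837 + (-11 + 1144))) = -10188548/(3761*(-1837 + 1133)) = -10188548/3761/(-704) = -10188548/3761*(-1/704) = 2547137/661936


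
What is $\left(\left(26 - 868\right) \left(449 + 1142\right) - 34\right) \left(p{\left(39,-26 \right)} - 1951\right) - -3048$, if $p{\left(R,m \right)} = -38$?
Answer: $2664578832$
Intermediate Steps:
$\left(\left(26 - 868\right) \left(449 + 1142\right) - 34\right) \left(p{\left(39,-26 \right)} - 1951\right) - -3048 = \left(\left(26 - 868\right) \left(449 + 1142\right) - 34\right) \left(-38 - 1951\right) - -3048 = \left(\left(-842\right) 1591 - 34\right) \left(-1989\right) + 3048 = \left(-1339622 - 34\right) \left(-1989\right) + 3048 = \left(-1339656\right) \left(-1989\right) + 3048 = 2664575784 + 3048 = 2664578832$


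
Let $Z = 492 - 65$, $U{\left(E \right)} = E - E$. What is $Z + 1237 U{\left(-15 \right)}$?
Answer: $427$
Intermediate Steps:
$U{\left(E \right)} = 0$
$Z = 427$
$Z + 1237 U{\left(-15 \right)} = 427 + 1237 \cdot 0 = 427 + 0 = 427$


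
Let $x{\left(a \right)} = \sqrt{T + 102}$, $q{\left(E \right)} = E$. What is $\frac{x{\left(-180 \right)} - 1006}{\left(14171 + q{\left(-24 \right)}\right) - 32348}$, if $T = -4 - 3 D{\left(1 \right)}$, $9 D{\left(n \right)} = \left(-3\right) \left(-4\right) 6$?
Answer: $\frac{1006}{18201} - \frac{\sqrt{74}}{18201} \approx 0.054799$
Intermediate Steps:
$D{\left(n \right)} = 8$ ($D{\left(n \right)} = \frac{\left(-3\right) \left(-4\right) 6}{9} = \frac{12 \cdot 6}{9} = \frac{1}{9} \cdot 72 = 8$)
$T = -28$ ($T = -4 - 24 = -28$)
$x{\left(a \right)} = \sqrt{74}$ ($x{\left(a \right)} = \sqrt{-28 + 102} = \sqrt{74}$)
$\frac{x{\left(-180 \right)} - 1006}{\left(14171 + q{\left(-24 \right)}\right) - 32348} = \frac{\sqrt{74} - 1006}{\left(14171 - 24\right) - 32348} = \frac{-1006 + \sqrt{74}}{14147 - 32348} = \frac{-1006 + \sqrt{74}}{-18201} = \left(-1006 + \sqrt{74}\right) \left(- \frac{1}{18201}\right) = \frac{1006}{18201} - \frac{\sqrt{74}}{18201}$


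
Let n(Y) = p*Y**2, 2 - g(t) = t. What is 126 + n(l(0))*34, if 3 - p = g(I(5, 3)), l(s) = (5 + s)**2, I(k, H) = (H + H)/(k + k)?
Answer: 34126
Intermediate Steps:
I(k, H) = H/k (I(k, H) = (2*H)/((2*k)) = (2*H)*(1/(2*k)) = H/k)
g(t) = 2 - t
p = 8/5 (p = 3 - (2 - 3/5) = 3 - 1*7/5 = 3 - 7/5 = 8/5 ≈ 1.6000)
n(Y) = 8*Y**2/5
126 + n(l(0))*34 = 126 + (8*((5 + 0)**2)**2/5)*34 = 126 + (8*(5**2)**2/5)*34 = 126 + ((8/5)*25**2)*34 = 126 + ((8/5)*625)*34 = 126 + 1000*34 = 126 + 34000 = 34126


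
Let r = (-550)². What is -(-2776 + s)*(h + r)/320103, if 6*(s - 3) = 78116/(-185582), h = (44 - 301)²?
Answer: 284500611118042/89108032419 ≈ 3192.8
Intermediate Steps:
r = 302500
h = 66049 (h = (-257)² = 66049)
s = 815590/278373 (s = 3 + (78116/(-185582))/6 = 3 + (78116*(-1/185582))/6 = 3 + (⅙)*(-39058/92791) = 3 - 19529/278373 = 815590/278373 ≈ 2.9298)
-(-2776 + s)*(h + r)/320103 = -(-2776 + 815590/278373)*(66049 + 302500)/320103 = -(-771947858/278373*368549)/320103 = -(-284500611118042)/(278373*320103) = -1*(-284500611118042/89108032419) = 284500611118042/89108032419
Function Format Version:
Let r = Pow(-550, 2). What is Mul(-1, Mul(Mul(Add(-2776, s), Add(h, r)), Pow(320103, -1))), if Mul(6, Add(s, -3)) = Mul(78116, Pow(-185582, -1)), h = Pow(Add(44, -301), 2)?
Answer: Rational(284500611118042, 89108032419) ≈ 3192.8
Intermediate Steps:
r = 302500
h = 66049 (h = Pow(-257, 2) = 66049)
s = Rational(815590, 278373) (s = Add(3, Mul(Rational(1, 6), Mul(78116, Pow(-185582, -1)))) = Add(3, Mul(Rational(1, 6), Mul(78116, Rational(-1, 185582)))) = Add(3, Mul(Rational(1, 6), Rational(-39058, 92791))) = Add(3, Rational(-19529, 278373)) = Rational(815590, 278373) ≈ 2.9298)
Mul(-1, Mul(Mul(Add(-2776, s), Add(h, r)), Pow(320103, -1))) = Mul(-1, Mul(Mul(Add(-2776, Rational(815590, 278373)), Add(66049, 302500)), Pow(320103, -1))) = Mul(-1, Mul(Mul(Rational(-771947858, 278373), 368549), Rational(1, 320103))) = Mul(-1, Mul(Rational(-284500611118042, 278373), Rational(1, 320103))) = Mul(-1, Rational(-284500611118042, 89108032419)) = Rational(284500611118042, 89108032419)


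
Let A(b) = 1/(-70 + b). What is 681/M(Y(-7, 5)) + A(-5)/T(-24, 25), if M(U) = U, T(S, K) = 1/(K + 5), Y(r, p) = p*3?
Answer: 45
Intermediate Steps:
Y(r, p) = 3*p
T(S, K) = 1/(5 + K)
681/M(Y(-7, 5)) + A(-5)/T(-24, 25) = 681/((3*5)) + 1/((-70 - 5)*(1/(5 + 25))) = 681/15 + 1/((-75)*(1/30)) = 681*(1/15) - 1/(75*1/30) = 227/5 - 1/75*30 = 227/5 - 2/5 = 45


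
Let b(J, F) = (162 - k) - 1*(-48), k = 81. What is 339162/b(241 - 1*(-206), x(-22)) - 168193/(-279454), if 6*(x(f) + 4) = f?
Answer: 31600624815/12016522 ≈ 2629.8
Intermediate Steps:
x(f) = -4 + f/6
b(J, F) = 129 (b(J, F) = (162 - 1*81) - 1*(-48) = (162 - 81) + 48 = 81 + 48 = 129)
339162/b(241 - 1*(-206), x(-22)) - 168193/(-279454) = 339162/129 - 168193/(-279454) = 339162*(1/129) - 168193*(-1/279454) = 113054/43 + 168193/279454 = 31600624815/12016522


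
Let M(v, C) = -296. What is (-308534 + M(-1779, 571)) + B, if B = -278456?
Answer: -587286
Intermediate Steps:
(-308534 + M(-1779, 571)) + B = (-308534 - 296) - 278456 = -308830 - 278456 = -587286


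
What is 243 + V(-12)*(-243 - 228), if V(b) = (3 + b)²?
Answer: -37908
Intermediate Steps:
243 + V(-12)*(-243 - 228) = 243 + (3 - 12)²*(-243 - 228) = 243 + (-9)²*(-471) = 243 + 81*(-471) = 243 - 38151 = -37908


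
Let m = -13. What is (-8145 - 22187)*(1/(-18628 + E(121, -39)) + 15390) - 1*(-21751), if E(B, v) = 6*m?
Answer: -4365865614171/9353 ≈ -4.6679e+8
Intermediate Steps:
E(B, v) = -78 (E(B, v) = 6*(-13) = -78)
(-8145 - 22187)*(1/(-18628 + E(121, -39)) + 15390) - 1*(-21751) = (-8145 - 22187)*(1/(-18628 - 78) + 15390) - 1*(-21751) = -30332*(1/(-18706) + 15390) + 21751 = -30332*(-1/18706 + 15390) + 21751 = -30332*287885339/18706 + 21751 = -4366069051274/9353 + 21751 = -4365865614171/9353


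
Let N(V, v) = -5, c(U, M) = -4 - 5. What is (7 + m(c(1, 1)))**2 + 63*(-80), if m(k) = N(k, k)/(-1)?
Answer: -4896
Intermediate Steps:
c(U, M) = -9
m(k) = 5 (m(k) = -5/(-1) = -5*(-1) = 5)
(7 + m(c(1, 1)))**2 + 63*(-80) = (7 + 5)**2 + 63*(-80) = 12**2 - 5040 = 144 - 5040 = -4896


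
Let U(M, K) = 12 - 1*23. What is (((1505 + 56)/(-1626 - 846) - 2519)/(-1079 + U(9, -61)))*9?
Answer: 18685587/898160 ≈ 20.804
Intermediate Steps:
U(M, K) = -11 (U(M, K) = 12 - 23 = -11)
(((1505 + 56)/(-1626 - 846) - 2519)/(-1079 + U(9, -61)))*9 = (((1505 + 56)/(-1626 - 846) - 2519)/(-1079 - 11))*9 = ((1561/(-2472) - 2519)/(-1090))*9 = ((1561*(-1/2472) - 2519)*(-1/1090))*9 = ((-1561/2472 - 2519)*(-1/1090))*9 = -6228529/2472*(-1/1090)*9 = (6228529/2694480)*9 = 18685587/898160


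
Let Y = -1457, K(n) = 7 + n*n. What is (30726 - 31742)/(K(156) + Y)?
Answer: -508/11443 ≈ -0.044394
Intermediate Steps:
K(n) = 7 + n²
(30726 - 31742)/(K(156) + Y) = (30726 - 31742)/((7 + 156²) - 1457) = -1016/((7 + 24336) - 1457) = -1016/(24343 - 1457) = -1016/22886 = -1016*1/22886 = -508/11443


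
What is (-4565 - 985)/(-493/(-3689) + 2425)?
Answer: -200725/87709 ≈ -2.2885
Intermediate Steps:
(-4565 - 985)/(-493/(-3689) + 2425) = -5550/(-493*(-1/3689) + 2425) = -5550/(29/217 + 2425) = -5550/526254/217 = -5550*217/526254 = -200725/87709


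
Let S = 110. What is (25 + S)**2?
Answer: 18225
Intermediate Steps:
(25 + S)**2 = (25 + 110)**2 = 135**2 = 18225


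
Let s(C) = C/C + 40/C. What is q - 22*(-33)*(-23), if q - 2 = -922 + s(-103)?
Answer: -1814591/103 ≈ -17617.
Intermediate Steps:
s(C) = 1 + 40/C
q = -94697/103 (q = 2 + (-922 + (40 - 103)/(-103)) = 2 + (-922 - 1/103*(-63)) = 2 + (-922 + 63/103) = 2 - 94903/103 = -94697/103 ≈ -919.39)
q - 22*(-33)*(-23) = -94697/103 - 22*(-33)*(-23) = -94697/103 - (-726)*(-23) = -94697/103 - 1*16698 = -94697/103 - 16698 = -1814591/103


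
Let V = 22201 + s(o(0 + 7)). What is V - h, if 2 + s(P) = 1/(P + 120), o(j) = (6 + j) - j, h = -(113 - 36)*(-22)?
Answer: 2583631/126 ≈ 20505.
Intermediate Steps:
h = 1694 (h = -77*(-22) = -1*(-1694) = 1694)
o(j) = 6
s(P) = -2 + 1/(120 + P) (s(P) = -2 + 1/(P + 120) = -2 + 1/(120 + P))
V = 2797075/126 (V = 22201 + (-239 - 2*6)/(120 + 6) = 22201 + (-239 - 12)/126 = 22201 + (1/126)*(-251) = 22201 - 251/126 = 2797075/126 ≈ 22199.)
V - h = 2797075/126 - 1*1694 = 2797075/126 - 1694 = 2583631/126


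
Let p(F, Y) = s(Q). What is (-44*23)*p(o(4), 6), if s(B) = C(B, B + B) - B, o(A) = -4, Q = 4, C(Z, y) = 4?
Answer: 0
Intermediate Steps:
s(B) = 4 - B
p(F, Y) = 0 (p(F, Y) = 4 - 1*4 = 4 - 4 = 0)
(-44*23)*p(o(4), 6) = -44*23*0 = -1012*0 = 0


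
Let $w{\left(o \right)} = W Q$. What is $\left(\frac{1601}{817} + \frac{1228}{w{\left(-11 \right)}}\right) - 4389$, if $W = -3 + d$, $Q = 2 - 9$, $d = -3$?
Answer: $- \frac{74766814}{17157} \approx -4357.8$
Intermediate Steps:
$Q = -7$ ($Q = 2 - 9 = -7$)
$W = -6$ ($W = -3 - 3 = -6$)
$w{\left(o \right)} = 42$ ($w{\left(o \right)} = \left(-6\right) \left(-7\right) = 42$)
$\left(\frac{1601}{817} + \frac{1228}{w{\left(-11 \right)}}\right) - 4389 = \left(\frac{1601}{817} + \frac{1228}{42}\right) - 4389 = \left(1601 \cdot \frac{1}{817} + 1228 \cdot \frac{1}{42}\right) - 4389 = \left(\frac{1601}{817} + \frac{614}{21}\right) - 4389 = \frac{535259}{17157} - 4389 = - \frac{74766814}{17157}$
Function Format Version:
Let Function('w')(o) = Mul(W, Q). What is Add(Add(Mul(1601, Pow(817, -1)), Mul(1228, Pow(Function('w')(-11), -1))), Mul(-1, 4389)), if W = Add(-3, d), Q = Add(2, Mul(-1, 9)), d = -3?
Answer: Rational(-74766814, 17157) ≈ -4357.8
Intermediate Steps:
Q = -7 (Q = Add(2, -9) = -7)
W = -6 (W = Add(-3, -3) = -6)
Function('w')(o) = 42 (Function('w')(o) = Mul(-6, -7) = 42)
Add(Add(Mul(1601, Pow(817, -1)), Mul(1228, Pow(Function('w')(-11), -1))), Mul(-1, 4389)) = Add(Add(Mul(1601, Pow(817, -1)), Mul(1228, Pow(42, -1))), Mul(-1, 4389)) = Add(Add(Mul(1601, Rational(1, 817)), Mul(1228, Rational(1, 42))), -4389) = Add(Add(Rational(1601, 817), Rational(614, 21)), -4389) = Add(Rational(535259, 17157), -4389) = Rational(-74766814, 17157)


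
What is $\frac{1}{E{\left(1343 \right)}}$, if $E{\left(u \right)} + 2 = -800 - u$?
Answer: $- \frac{1}{2145} \approx -0.0004662$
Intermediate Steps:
$E{\left(u \right)} = -802 - u$ ($E{\left(u \right)} = -2 - \left(800 + u\right) = -802 - u$)
$\frac{1}{E{\left(1343 \right)}} = \frac{1}{-802 - 1343} = \frac{1}{-2145} = - \frac{1}{2145}$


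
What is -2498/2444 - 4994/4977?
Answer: -12318941/6081894 ≈ -2.0255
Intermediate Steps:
-2498/2444 - 4994/4977 = -2498*1/2444 - 4994*1/4977 = -1249/1222 - 4994/4977 = -12318941/6081894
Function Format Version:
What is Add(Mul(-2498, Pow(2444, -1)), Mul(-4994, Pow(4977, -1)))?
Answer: Rational(-12318941, 6081894) ≈ -2.0255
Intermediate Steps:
Add(Mul(-2498, Pow(2444, -1)), Mul(-4994, Pow(4977, -1))) = Add(Mul(-2498, Rational(1, 2444)), Mul(-4994, Rational(1, 4977))) = Add(Rational(-1249, 1222), Rational(-4994, 4977)) = Rational(-12318941, 6081894)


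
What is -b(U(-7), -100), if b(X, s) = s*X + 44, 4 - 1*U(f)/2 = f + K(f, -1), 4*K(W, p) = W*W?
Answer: -294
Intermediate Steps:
K(W, p) = W²/4 (K(W, p) = (W*W)/4 = W²/4)
U(f) = 8 - 2*f - f²/2 (U(f) = 8 - 2*(f + f²/4) = 8 + (-2*f - f²/2) = 8 - 2*f - f²/2)
b(X, s) = 44 + X*s (b(X, s) = X*s + 44 = 44 + X*s)
-b(U(-7), -100) = -(44 + (8 - 2*(-7) - ½*(-7)²)*(-100)) = -(44 + (8 + 14 - ½*49)*(-100)) = -(44 + (8 + 14 - 49/2)*(-100)) = -(44 - 5/2*(-100)) = -(44 + 250) = -1*294 = -294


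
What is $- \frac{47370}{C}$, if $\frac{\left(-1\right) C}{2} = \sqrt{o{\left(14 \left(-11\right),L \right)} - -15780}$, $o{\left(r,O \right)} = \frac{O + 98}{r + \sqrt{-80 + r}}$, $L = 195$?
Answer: $\frac{23685}{\sqrt{\frac{2429827 - 47340 i \sqrt{26}}{154 - 3 i \sqrt{26}}}} \approx 188.56 + 0.0011182 i$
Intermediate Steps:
$o{\left(r,O \right)} = \frac{98 + O}{r + \sqrt{-80 + r}}$
$C = - 2 \sqrt{15780 + \frac{293}{-154 + 3 i \sqrt{26}}}$ ($C = - 2 \sqrt{\frac{98 + 195}{14 \left(-11\right) + \sqrt{-80 + 14 \left(-11\right)}} - -15780} = - 2 \sqrt{\frac{1}{-154 + \sqrt{-80 - 154}} \cdot 293 + 15780} = - 2 \sqrt{\frac{1}{-154 + \sqrt{-234}} \cdot 293 + 15780} = - 2 \sqrt{\frac{1}{-154 + 3 i \sqrt{26}} \cdot 293 + 15780} = - 2 \sqrt{\frac{293}{-154 + 3 i \sqrt{26}} + 15780} = - 2 \sqrt{15780 + \frac{293}{-154 + 3 i \sqrt{26}}} \approx -251.22 + 0.0014898 i$)
$- \frac{47370}{C} = - \frac{47370}{\left(-2\right) \sqrt{\frac{2429827 - 47340 i \sqrt{26}}{154 - 3 i \sqrt{26}}}} = - 47370 \left(- \frac{1}{2 \sqrt{\frac{2429827 - 47340 i \sqrt{26}}{154 - 3 i \sqrt{26}}}}\right) = \frac{23685}{\sqrt{\frac{2429827 - 47340 i \sqrt{26}}{154 - 3 i \sqrt{26}}}}$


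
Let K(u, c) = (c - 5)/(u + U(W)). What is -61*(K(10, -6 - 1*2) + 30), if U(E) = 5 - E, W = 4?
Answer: -19337/11 ≈ -1757.9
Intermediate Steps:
K(u, c) = (-5 + c)/(1 + u) (K(u, c) = (c - 5)/(u + (5 - 1*4)) = (-5 + c)/(u + (5 - 4)) = (-5 + c)/(u + 1) = (-5 + c)/(1 + u))
-61*(K(10, -6 - 1*2) + 30) = -61*((-5 + (-6 - 1*2))/(1 + 10) + 30) = -61*((-5 + (-6 - 2))/11 + 30) = -61*((-5 - 8)/11 + 30) = -61*((1/11)*(-13) + 30) = -61*(-13/11 + 30) = -61*317/11 = -19337/11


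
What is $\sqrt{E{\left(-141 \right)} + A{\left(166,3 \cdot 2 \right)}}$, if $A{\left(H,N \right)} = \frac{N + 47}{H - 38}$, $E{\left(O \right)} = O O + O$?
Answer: $\frac{\sqrt{5053546}}{16} \approx 140.5$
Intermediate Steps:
$E{\left(O \right)} = O + O^{2}$ ($E{\left(O \right)} = O^{2} + O = O + O^{2}$)
$A{\left(H,N \right)} = \frac{47 + N}{-38 + H}$
$\sqrt{E{\left(-141 \right)} + A{\left(166,3 \cdot 2 \right)}} = \sqrt{- 141 \left(1 - 141\right) + \frac{47 + 3 \cdot 2}{-38 + 166}} = \sqrt{\left(-141\right) \left(-140\right) + \frac{47 + 6}{128}} = \sqrt{19740 + \frac{1}{128} \cdot 53} = \sqrt{19740 + \frac{53}{128}} = \sqrt{\frac{2526773}{128}} = \frac{\sqrt{5053546}}{16}$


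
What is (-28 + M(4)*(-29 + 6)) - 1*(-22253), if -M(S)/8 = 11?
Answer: 24249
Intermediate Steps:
M(S) = -88 (M(S) = -8*11 = -88)
(-28 + M(4)*(-29 + 6)) - 1*(-22253) = (-28 - 88*(-29 + 6)) - 1*(-22253) = (-28 - 88*(-23)) + 22253 = (-28 + 2024) + 22253 = 1996 + 22253 = 24249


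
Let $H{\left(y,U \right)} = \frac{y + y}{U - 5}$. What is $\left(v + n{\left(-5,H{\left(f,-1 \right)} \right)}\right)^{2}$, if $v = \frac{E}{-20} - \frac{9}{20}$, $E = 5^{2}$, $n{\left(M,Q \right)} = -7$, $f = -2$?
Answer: $\frac{7569}{100} \approx 75.69$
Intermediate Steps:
$H{\left(y,U \right)} = \frac{2 y}{-5 + U}$
$E = 25$
$v = - \frac{17}{10}$ ($v = \frac{25}{-20} - \frac{9}{20} = 25 \left(- \frac{1}{20}\right) - \frac{9}{20} = - \frac{5}{4} - \frac{9}{20} = - \frac{17}{10} \approx -1.7$)
$\left(v + n{\left(-5,H{\left(f,-1 \right)} \right)}\right)^{2} = \left(- \frac{17}{10} - 7\right)^{2} = \left(- \frac{87}{10}\right)^{2} = \frac{7569}{100}$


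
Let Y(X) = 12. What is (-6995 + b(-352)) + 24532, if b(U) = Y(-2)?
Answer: 17549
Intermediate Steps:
b(U) = 12
(-6995 + b(-352)) + 24532 = (-6995 + 12) + 24532 = -6983 + 24532 = 17549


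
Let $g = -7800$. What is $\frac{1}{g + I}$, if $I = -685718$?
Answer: $- \frac{1}{693518} \approx -1.4419 \cdot 10^{-6}$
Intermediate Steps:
$\frac{1}{g + I} = \frac{1}{-7800 - 685718} = \frac{1}{-693518} = - \frac{1}{693518}$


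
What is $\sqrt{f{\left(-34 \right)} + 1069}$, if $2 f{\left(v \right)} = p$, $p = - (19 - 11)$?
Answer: $\sqrt{1065} \approx 32.634$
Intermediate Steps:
$p = -8$ ($p = - (19 - 11) = \left(-1\right) 8 = -8$)
$f{\left(v \right)} = -4$ ($f{\left(v \right)} = \frac{1}{2} \left(-8\right) = -4$)
$\sqrt{f{\left(-34 \right)} + 1069} = \sqrt{-4 + 1069} = \sqrt{1065}$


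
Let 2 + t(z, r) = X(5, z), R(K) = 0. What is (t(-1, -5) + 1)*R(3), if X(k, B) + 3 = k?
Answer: 0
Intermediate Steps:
X(k, B) = -3 + k
t(z, r) = 0 (t(z, r) = -2 + (-3 + 5) = -2 + 2 = 0)
(t(-1, -5) + 1)*R(3) = (0 + 1)*0 = 1*0 = 0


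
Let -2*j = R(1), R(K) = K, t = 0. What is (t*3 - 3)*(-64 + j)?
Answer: 387/2 ≈ 193.50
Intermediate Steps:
j = -1/2 (j = -1/2*1 = -1/2 ≈ -0.50000)
(t*3 - 3)*(-64 + j) = (0*3 - 3)*(-64 - 1/2) = (0 - 3)*(-129/2) = -3*(-129/2) = 387/2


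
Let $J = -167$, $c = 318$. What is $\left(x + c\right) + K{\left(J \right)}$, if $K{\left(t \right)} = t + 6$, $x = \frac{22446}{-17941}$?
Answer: $\frac{2794291}{17941} \approx 155.75$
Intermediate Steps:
$x = - \frac{22446}{17941}$ ($x = 22446 \left(- \frac{1}{17941}\right) = - \frac{22446}{17941} \approx -1.2511$)
$K{\left(t \right)} = 6 + t$
$\left(x + c\right) + K{\left(J \right)} = \left(- \frac{22446}{17941} + 318\right) + \left(6 - 167\right) = \frac{5682792}{17941} - 161 = \frac{2794291}{17941}$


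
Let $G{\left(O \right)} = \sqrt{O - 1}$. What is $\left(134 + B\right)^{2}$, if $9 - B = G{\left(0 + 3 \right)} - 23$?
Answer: $\left(166 - \sqrt{2}\right)^{2} \approx 27088.0$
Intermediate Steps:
$G{\left(O \right)} = \sqrt{-1 + O}$
$B = 32 - \sqrt{2}$ ($B = 9 - \left(\sqrt{-1 + \left(0 + 3\right)} - 23\right) = 9 - \left(\sqrt{-1 + 3} - 23\right) = 9 - \left(\sqrt{2} - 23\right) = 9 - \left(-23 + \sqrt{2}\right) = 9 + \left(23 - \sqrt{2}\right) = 32 - \sqrt{2} \approx 30.586$)
$\left(134 + B\right)^{2} = \left(134 + \left(32 - \sqrt{2}\right)\right)^{2} = \left(166 - \sqrt{2}\right)^{2}$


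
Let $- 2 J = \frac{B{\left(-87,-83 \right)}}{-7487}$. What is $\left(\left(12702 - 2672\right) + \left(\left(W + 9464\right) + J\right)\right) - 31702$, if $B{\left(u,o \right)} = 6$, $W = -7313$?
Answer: $- \frac{146153724}{7487} \approx -19521.0$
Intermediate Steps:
$J = \frac{3}{7487}$ ($J = - \frac{6 \frac{1}{-7487}}{2} = - \frac{6 \left(- \frac{1}{7487}\right)}{2} = \left(- \frac{1}{2}\right) \left(- \frac{6}{7487}\right) = \frac{3}{7487} \approx 0.00040069$)
$\left(\left(12702 - 2672\right) + \left(\left(W + 9464\right) + J\right)\right) - 31702 = \left(\left(12702 - 2672\right) + \left(\left(-7313 + 9464\right) + \frac{3}{7487}\right)\right) - 31702 = \left(10030 + \left(2151 + \frac{3}{7487}\right)\right) - 31702 = \left(10030 + \frac{16104540}{7487}\right) - 31702 = \frac{91199150}{7487} - 31702 = - \frac{146153724}{7487}$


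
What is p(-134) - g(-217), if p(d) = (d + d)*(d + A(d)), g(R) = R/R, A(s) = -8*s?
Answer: -251385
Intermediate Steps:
g(R) = 1
p(d) = -14*d² (p(d) = (d + d)*(d - 8*d) = (2*d)*(-7*d) = -14*d²)
p(-134) - g(-217) = -14*(-134)² - 1*1 = -14*17956 - 1 = -251384 - 1 = -251385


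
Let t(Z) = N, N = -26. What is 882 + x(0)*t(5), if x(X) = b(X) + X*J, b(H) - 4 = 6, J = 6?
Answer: 622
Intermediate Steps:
b(H) = 10 (b(H) = 4 + 6 = 10)
x(X) = 10 + 6*X (x(X) = 10 + X*6 = 10 + 6*X)
t(Z) = -26
882 + x(0)*t(5) = 882 + (10 + 6*0)*(-26) = 882 + (10 + 0)*(-26) = 882 + 10*(-26) = 882 - 260 = 622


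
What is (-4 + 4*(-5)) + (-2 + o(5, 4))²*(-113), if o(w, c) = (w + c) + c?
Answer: -13697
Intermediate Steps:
o(w, c) = w + 2*c (o(w, c) = (c + w) + c = w + 2*c)
(-4 + 4*(-5)) + (-2 + o(5, 4))²*(-113) = (-4 + 4*(-5)) + (-2 + (5 + 2*4))²*(-113) = (-4 - 20) + (-2 + (5 + 8))²*(-113) = -24 + (-2 + 13)²*(-113) = -24 + 11²*(-113) = -24 + 121*(-113) = -24 - 13673 = -13697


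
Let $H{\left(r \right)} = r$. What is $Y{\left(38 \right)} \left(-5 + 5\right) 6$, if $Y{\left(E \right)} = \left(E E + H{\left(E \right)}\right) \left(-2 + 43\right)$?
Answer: $0$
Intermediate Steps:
$Y{\left(E \right)} = 41 E + 41 E^{2}$ ($Y{\left(E \right)} = \left(E E + E\right) \left(-2 + 43\right) = \left(E^{2} + E\right) 41 = \left(E + E^{2}\right) 41 = 41 E + 41 E^{2}$)
$Y{\left(38 \right)} \left(-5 + 5\right) 6 = 41 \cdot 38 \left(1 + 38\right) \left(-5 + 5\right) 6 = 41 \cdot 38 \cdot 39 \cdot 0 \cdot 6 = 60762 \cdot 0 = 0$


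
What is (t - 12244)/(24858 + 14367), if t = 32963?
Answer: 20719/39225 ≈ 0.52821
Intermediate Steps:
(t - 12244)/(24858 + 14367) = (32963 - 12244)/(24858 + 14367) = 20719/39225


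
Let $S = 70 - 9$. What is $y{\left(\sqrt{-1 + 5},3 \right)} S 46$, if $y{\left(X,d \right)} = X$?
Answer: $5612$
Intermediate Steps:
$S = 61$ ($S = 70 - 9 = 61$)
$y{\left(\sqrt{-1 + 5},3 \right)} S 46 = \sqrt{-1 + 5} \cdot 61 \cdot 46 = \sqrt{4} \cdot 61 \cdot 46 = 2 \cdot 61 \cdot 46 = 122 \cdot 46 = 5612$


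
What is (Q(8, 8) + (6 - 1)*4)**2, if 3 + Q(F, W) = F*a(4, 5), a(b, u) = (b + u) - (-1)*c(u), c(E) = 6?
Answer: 18769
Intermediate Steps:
a(b, u) = 6 + b + u (a(b, u) = (b + u) - (-1)*6 = (b + u) - 1*(-6) = (b + u) + 6 = 6 + b + u)
Q(F, W) = -3 + 15*F (Q(F, W) = -3 + F*(6 + 4 + 5) = -3 + F*15 = -3 + 15*F)
(Q(8, 8) + (6 - 1)*4)**2 = ((-3 + 15*8) + (6 - 1)*4)**2 = ((-3 + 120) + 5*4)**2 = (117 + 20)**2 = 137**2 = 18769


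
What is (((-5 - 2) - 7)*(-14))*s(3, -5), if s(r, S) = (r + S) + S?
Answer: -1372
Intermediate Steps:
s(r, S) = r + 2*S (s(r, S) = (S + r) + S = r + 2*S)
(((-5 - 2) - 7)*(-14))*s(3, -5) = (((-5 - 2) - 7)*(-14))*(3 + 2*(-5)) = ((-7 - 7)*(-14))*(3 - 10) = -14*(-14)*(-7) = 196*(-7) = -1372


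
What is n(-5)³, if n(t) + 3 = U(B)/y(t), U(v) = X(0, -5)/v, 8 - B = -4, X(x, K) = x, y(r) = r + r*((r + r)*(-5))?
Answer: -27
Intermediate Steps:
y(r) = r - 10*r² (y(r) = r + r*((2*r)*(-5)) = r + r*(-10*r) = r - 10*r²)
B = 12 (B = 8 - 1*(-4) = 8 + 4 = 12)
U(v) = 0 (U(v) = 0/v = 0)
n(t) = -3 (n(t) = -3 + 0/((t*(1 - 10*t))) = -3 + 0*(1/(t*(1 - 10*t))) = -3 + 0 = -3)
n(-5)³ = (-3)³ = -27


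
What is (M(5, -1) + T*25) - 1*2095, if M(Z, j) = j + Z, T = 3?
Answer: -2016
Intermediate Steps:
M(Z, j) = Z + j
(M(5, -1) + T*25) - 1*2095 = ((5 - 1) + 3*25) - 1*2095 = (4 + 75) - 2095 = 79 - 2095 = -2016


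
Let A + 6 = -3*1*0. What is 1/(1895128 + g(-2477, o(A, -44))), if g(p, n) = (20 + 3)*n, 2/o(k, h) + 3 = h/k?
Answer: 13/24636802 ≈ 5.2767e-7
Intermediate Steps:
A = -6 (A = -6 - 3*1*0 = -6 - 3*0 = -6 + 0 = -6)
o(k, h) = 2/(-3 + h/k)
g(p, n) = 23*n
1/(1895128 + g(-2477, o(A, -44))) = 1/(1895128 + 23*(2*(-6)/(-44 - 3*(-6)))) = 1/(1895128 + 23*(2*(-6)/(-44 + 18))) = 1/(1895128 + 23*(2*(-6)/(-26))) = 1/(1895128 + 23*(2*(-6)*(-1/26))) = 1/(1895128 + 23*(6/13)) = 1/(1895128 + 138/13) = 1/(24636802/13) = 13/24636802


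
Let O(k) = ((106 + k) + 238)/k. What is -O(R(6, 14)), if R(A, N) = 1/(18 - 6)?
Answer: -4129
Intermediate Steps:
R(A, N) = 1/12
O(k) = (344 + k)/k
-O(R(6, 14)) = -(344 + 1/12)/1/12 = -12*4129/12 = -1*4129 = -4129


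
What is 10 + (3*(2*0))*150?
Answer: 10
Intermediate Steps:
10 + (3*(2*0))*150 = 10 + (3*0)*150 = 10 + 0*150 = 10 + 0 = 10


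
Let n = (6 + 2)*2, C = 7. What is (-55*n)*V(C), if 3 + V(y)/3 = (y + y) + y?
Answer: -47520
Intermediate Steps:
n = 16 (n = 8*2 = 16)
V(y) = -9 + 9*y (V(y) = -9 + 3*((y + y) + y) = -9 + 3*(2*y + y) = -9 + 3*(3*y) = -9 + 9*y)
(-55*n)*V(C) = (-55*16)*(-9 + 9*7) = -880*(-9 + 63) = -880*54 = -47520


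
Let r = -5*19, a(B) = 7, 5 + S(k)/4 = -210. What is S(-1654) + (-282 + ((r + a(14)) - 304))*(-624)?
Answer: 419716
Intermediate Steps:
S(k) = -860 (S(k) = -20 + 4*(-210) = -20 - 840 = -860)
r = -95
S(-1654) + (-282 + ((r + a(14)) - 304))*(-624) = -860 + (-282 + ((-95 + 7) - 304))*(-624) = -860 + (-282 + (-88 - 304))*(-624) = -860 + (-282 - 392)*(-624) = -860 - 674*(-624) = -860 + 420576 = 419716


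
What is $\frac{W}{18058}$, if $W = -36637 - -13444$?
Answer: $- \frac{23193}{18058} \approx -1.2844$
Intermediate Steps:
$W = -23193$ ($W = -36637 + 13444 = -23193$)
$\frac{W}{18058} = - \frac{23193}{18058}$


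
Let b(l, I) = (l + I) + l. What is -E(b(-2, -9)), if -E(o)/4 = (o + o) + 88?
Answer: 248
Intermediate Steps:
b(l, I) = I + 2*l (b(l, I) = (I + l) + l = I + 2*l)
E(o) = -352 - 8*o (E(o) = -4*((o + o) + 88) = -4*(2*o + 88) = -4*(88 + 2*o) = -352 - 8*o)
-E(b(-2, -9)) = -(-352 - 8*(-9 + 2*(-2))) = -(-352 - 8*(-9 - 4)) = -(-352 - 8*(-13)) = -(-352 + 104) = -1*(-248) = 248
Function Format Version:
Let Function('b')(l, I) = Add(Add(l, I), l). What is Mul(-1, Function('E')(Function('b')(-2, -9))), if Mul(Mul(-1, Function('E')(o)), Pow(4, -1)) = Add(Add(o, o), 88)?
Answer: 248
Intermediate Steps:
Function('b')(l, I) = Add(I, Mul(2, l)) (Function('b')(l, I) = Add(Add(I, l), l) = Add(I, Mul(2, l)))
Function('E')(o) = Add(-352, Mul(-8, o)) (Function('E')(o) = Mul(-4, Add(Add(o, o), 88)) = Mul(-4, Add(Mul(2, o), 88)) = Mul(-4, Add(88, Mul(2, o))) = Add(-352, Mul(-8, o)))
Mul(-1, Function('E')(Function('b')(-2, -9))) = Mul(-1, Add(-352, Mul(-8, Add(-9, Mul(2, -2))))) = Mul(-1, Add(-352, Mul(-8, Add(-9, -4)))) = Mul(-1, Add(-352, Mul(-8, -13))) = Mul(-1, Add(-352, 104)) = Mul(-1, -248) = 248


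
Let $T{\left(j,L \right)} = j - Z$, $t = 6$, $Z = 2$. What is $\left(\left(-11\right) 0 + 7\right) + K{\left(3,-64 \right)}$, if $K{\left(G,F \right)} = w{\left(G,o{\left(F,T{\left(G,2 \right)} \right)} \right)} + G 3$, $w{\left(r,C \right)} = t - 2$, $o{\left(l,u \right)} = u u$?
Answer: $20$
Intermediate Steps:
$T{\left(j,L \right)} = -2 + j$ ($T{\left(j,L \right)} = j - 2 = -2 + j$)
$o{\left(l,u \right)} = u^{2}$
$w{\left(r,C \right)} = 4$ ($w{\left(r,C \right)} = 6 - 2 = 4$)
$K{\left(G,F \right)} = 4 + 3 G$ ($K{\left(G,F \right)} = 4 + G 3 = 4 + 3 G$)
$\left(\left(-11\right) 0 + 7\right) + K{\left(3,-64 \right)} = \left(\left(-11\right) 0 + 7\right) + \left(4 + 3 \cdot 3\right) = \left(0 + 7\right) + \left(4 + 9\right) = 7 + 13 = 20$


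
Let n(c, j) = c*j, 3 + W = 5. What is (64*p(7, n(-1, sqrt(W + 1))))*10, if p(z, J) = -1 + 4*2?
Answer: 4480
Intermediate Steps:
W = 2 (W = -3 + 5 = 2)
p(z, J) = 7 (p(z, J) = -1 + 8 = 7)
(64*p(7, n(-1, sqrt(W + 1))))*10 = (64*7)*10 = 448*10 = 4480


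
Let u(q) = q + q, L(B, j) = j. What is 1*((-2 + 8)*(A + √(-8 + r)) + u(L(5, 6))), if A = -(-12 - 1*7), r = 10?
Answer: 126 + 6*√2 ≈ 134.49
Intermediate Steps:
u(q) = 2*q
A = 19 (A = -(-12 - 7) = -1*(-19) = 19)
1*((-2 + 8)*(A + √(-8 + r)) + u(L(5, 6))) = 1*((-2 + 8)*(19 + √(-8 + 10)) + 2*6) = 1*(6*(19 + √2) + 12) = 1*((114 + 6*√2) + 12) = 1*(126 + 6*√2) = 126 + 6*√2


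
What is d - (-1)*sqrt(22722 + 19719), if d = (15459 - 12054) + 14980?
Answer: 18385 + sqrt(42441) ≈ 18591.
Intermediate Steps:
d = 18385 (d = 3405 + 14980 = 18385)
d - (-1)*sqrt(22722 + 19719) = 18385 - (-1)*sqrt(22722 + 19719) = 18385 - (-1)*sqrt(42441) = 18385 + sqrt(42441)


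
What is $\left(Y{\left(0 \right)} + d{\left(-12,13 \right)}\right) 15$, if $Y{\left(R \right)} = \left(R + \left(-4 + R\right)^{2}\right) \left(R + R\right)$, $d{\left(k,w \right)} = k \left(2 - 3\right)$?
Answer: $180$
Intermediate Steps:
$d{\left(k,w \right)} = - k$ ($d{\left(k,w \right)} = k \left(-1\right) = - k$)
$Y{\left(R \right)} = 2 R \left(R + \left(-4 + R\right)^{2}\right)$ ($Y{\left(R \right)} = \left(R + \left(-4 + R\right)^{2}\right) 2 R = 2 R \left(R + \left(-4 + R\right)^{2}\right)$)
$\left(Y{\left(0 \right)} + d{\left(-12,13 \right)}\right) 15 = \left(2 \cdot 0 \left(0 + \left(-4 + 0\right)^{2}\right) - -12\right) 15 = \left(2 \cdot 0 \left(0 + \left(-4\right)^{2}\right) + 12\right) 15 = \left(2 \cdot 0 \left(0 + 16\right) + 12\right) 15 = \left(2 \cdot 0 \cdot 16 + 12\right) 15 = \left(0 + 12\right) 15 = 12 \cdot 15 = 180$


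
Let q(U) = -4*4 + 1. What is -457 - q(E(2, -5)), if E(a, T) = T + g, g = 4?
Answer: -442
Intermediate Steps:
E(a, T) = 4 + T (E(a, T) = T + 4 = 4 + T)
q(U) = -15 (q(U) = -16 + 1 = -15)
-457 - q(E(2, -5)) = -457 - 1*(-15) = -457 + 15 = -442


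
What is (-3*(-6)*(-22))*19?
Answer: -7524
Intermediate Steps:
(-3*(-6)*(-22))*19 = (18*(-22))*19 = -396*19 = -7524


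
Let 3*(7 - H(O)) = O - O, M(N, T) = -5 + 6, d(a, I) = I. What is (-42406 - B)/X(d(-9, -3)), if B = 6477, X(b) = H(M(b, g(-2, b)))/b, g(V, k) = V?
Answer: 146649/7 ≈ 20950.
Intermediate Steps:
M(N, T) = 1
H(O) = 7 (H(O) = 7 - (O - O)/3 = 7 - ⅓*0 = 7 + 0 = 7)
X(b) = 7/b
(-42406 - B)/X(d(-9, -3)) = (-42406 - 1*6477)/((7/(-3))) = (-42406 - 6477)/((7*(-⅓))) = -48883/(-7/3) = -48883*(-3/7) = 146649/7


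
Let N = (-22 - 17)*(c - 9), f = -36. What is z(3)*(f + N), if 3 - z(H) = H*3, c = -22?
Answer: -7038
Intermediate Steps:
z(H) = 3 - 3*H (z(H) = 3 - H*3 = 3 - 3*H)
N = 1209 (N = (-22 - 17)*(-22 - 9) = -39*(-31) = 1209)
z(3)*(f + N) = (3 - 3*3)*(-36 + 1209) = (3 - 9)*1173 = -6*1173 = -7038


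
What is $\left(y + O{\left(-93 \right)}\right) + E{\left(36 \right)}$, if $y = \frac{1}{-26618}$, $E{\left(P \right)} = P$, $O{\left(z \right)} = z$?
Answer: $- \frac{1517227}{26618} \approx -57.0$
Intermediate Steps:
$y = - \frac{1}{26618} \approx -3.7569 \cdot 10^{-5}$
$\left(y + O{\left(-93 \right)}\right) + E{\left(36 \right)} = \left(- \frac{1}{26618} - 93\right) + 36 = - \frac{2475475}{26618} + 36 = - \frac{1517227}{26618}$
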